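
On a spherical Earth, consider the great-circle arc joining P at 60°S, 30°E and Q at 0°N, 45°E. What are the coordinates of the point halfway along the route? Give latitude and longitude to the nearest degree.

Write both endpoints as unit vectors p₁, p₂ with components (cos φ cos λ, cos φ sin λ, sin φ).
The central angle between the endpoints is δ = arccos(p₁·p₂) ≈ 1.067 rad (61.1°).
Interpolate at f = 1/2 with slerp weights a = sin((1−f)δ)/sin δ ≈ 0.581, b = sin(fδ)/sin δ ≈ 0.581.
p = a·p₁ + b·p₂ ≈ (0.662, 0.556, -0.503); φ = arcsin(p_z) ≈ -30.19°, λ = atan2(p_y, p_x) ≈ 40.01°.

≈ 30°S, 40°E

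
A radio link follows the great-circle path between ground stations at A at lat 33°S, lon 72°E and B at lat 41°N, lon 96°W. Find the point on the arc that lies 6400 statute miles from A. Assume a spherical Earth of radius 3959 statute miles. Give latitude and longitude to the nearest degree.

Convert each endpoint to a unit vector on the sphere (x = cos φ cos λ, y = cos φ sin λ, z = sin φ).
The central angle between the endpoints is δ = arccos(p₁·p₂) ≈ 2.924 rad (167.5°). The total great-circle distance is δ·R ≈ 2.924 × 3959 ≈ 11576 mi, so the target fraction is f = 6400/11576 ≈ 0.553.
Interpolate at f ≈ 0.553 with slerp weights a = sin((1−f)δ)/sin δ ≈ 4.474, b = sin(fδ)/sin δ ≈ 4.629.
p = a·p₁ + b·p₂ ≈ (0.794, 0.094, 0.600); φ = arcsin(p_z) ≈ 36.88°, λ = atan2(p_y, p_x) ≈ 6.77°.

≈ lat 37°N, lon 7°E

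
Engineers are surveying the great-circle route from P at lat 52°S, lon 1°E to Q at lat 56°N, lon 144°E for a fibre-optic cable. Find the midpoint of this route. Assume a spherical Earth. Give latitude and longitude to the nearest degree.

≈ lat 6°N, lon 64°E

Convert each endpoint to a unit vector on the sphere (x = cos φ cos λ, y = cos φ sin λ, z = sin φ).
The central angle between the endpoints is δ = arccos(p₁·p₂) ≈ 2.760 rad (158.2°).
Interpolate at f = 1/2 with slerp weights a = sin((1−f)δ)/sin δ ≈ 2.640, b = sin(fδ)/sin δ ≈ 2.640.
p = a·p₁ + b·p₂ ≈ (0.431, 0.896, 0.108); φ = arcsin(p_z) ≈ 6.22°, λ = atan2(p_y, p_x) ≈ 64.33°.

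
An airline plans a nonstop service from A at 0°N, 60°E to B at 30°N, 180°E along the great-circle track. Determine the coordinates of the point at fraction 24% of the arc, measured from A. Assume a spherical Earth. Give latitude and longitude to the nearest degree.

≈ 15°N, 84°E

From cos δ = sin φ₁ sin φ₂ + cos φ₁ cos φ₂ cos Δλ, the central angle is δ ≈ 2.019 rad (115.7°).
Interpolate at f = 0.24 with slerp weights a = sin((1−f)δ)/sin δ ≈ 1.109, b = sin(fδ)/sin δ ≈ 0.517.
p = a·p₁ + b·p₂ ≈ (0.107, 0.960, 0.258); φ = arcsin(p_z) ≈ 14.97°, λ = atan2(p_y, p_x) ≈ 83.65°.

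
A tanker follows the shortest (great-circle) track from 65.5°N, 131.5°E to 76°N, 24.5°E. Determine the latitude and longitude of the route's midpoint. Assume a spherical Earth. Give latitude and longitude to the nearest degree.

Convert each endpoint to a unit vector on the sphere (x = cos φ cos λ, y = cos φ sin λ, z = sin φ).
The central angle between the endpoints is δ = arccos(p₁·p₂) ≈ 0.548 rad (31.4°).
Interpolate at f = 1/2 with slerp weights a = sin((1−f)δ)/sin δ ≈ 0.519, b = sin(fδ)/sin δ ≈ 0.519.
p = a·p₁ + b·p₂ ≈ (-0.028, 0.213, 0.977); φ = arcsin(p_z) ≈ 77.57°, λ = atan2(p_y, p_x) ≈ 97.57°.

≈ 78°N, 98°E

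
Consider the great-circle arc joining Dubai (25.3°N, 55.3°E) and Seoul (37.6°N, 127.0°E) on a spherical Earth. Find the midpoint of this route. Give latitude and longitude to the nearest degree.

≈ 37°N, 88°E

The haversine formula gives a central angle δ ≈ 1.064 rad (60.9°) between the endpoints.
Interpolate at f = 1/2 with slerp weights a = sin((1−f)δ)/sin δ ≈ 0.580, b = sin(fδ)/sin δ ≈ 0.580.
p = a·p₁ + b·p₂ ≈ (0.022, 0.798, 0.602); φ = arcsin(p_z) ≈ 37.01°, λ = atan2(p_y, p_x) ≈ 88.42°.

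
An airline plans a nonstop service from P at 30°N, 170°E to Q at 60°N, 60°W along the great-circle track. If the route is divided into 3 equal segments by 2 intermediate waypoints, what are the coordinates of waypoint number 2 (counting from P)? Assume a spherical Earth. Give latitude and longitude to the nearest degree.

≈ 70°N, 123°W

Convert each endpoint to a unit vector on the sphere (x = cos φ cos λ, y = cos φ sin λ, z = sin φ).
The central angle between the endpoints is δ = arccos(p₁·p₂) ≈ 1.415 rad (81.1°).
Interpolate at f = 2/3 with slerp weights a = sin((1−f)δ)/sin δ ≈ 0.460, b = sin(fδ)/sin δ ≈ 0.820.
p = a·p₁ + b·p₂ ≈ (-0.187, -0.286, 0.940); φ = arcsin(p_z) ≈ 70.02°, λ = atan2(p_y, p_x) ≈ -123.27°.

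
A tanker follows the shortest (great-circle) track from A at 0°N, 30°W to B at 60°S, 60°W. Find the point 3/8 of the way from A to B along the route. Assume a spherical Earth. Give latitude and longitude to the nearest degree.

The haversine formula gives a central angle δ ≈ 1.123 rad (64.3°) between the endpoints.
Interpolate at f = 3/8 with slerp weights a = sin((1−f)δ)/sin δ ≈ 0.716, b = sin(fδ)/sin δ ≈ 0.453.
p = a·p₁ + b·p₂ ≈ (0.734, -0.555, -0.393); φ = arcsin(p_z) ≈ -23.12°, λ = atan2(p_y, p_x) ≈ -37.08°.

≈ 23°S, 37°W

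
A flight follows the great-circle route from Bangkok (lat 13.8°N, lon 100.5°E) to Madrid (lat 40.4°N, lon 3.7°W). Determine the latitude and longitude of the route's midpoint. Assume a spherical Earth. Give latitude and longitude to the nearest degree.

≈ lat 39°N, lon 57°E

Convert each endpoint to a unit vector on the sphere (x = cos φ cos λ, y = cos φ sin λ, z = sin φ).
The central angle between the endpoints is δ = arccos(p₁·p₂) ≈ 1.598 rad (91.5°).
Interpolate at f = 1/2 with slerp weights a = sin((1−f)δ)/sin δ ≈ 0.717, b = sin(fδ)/sin δ ≈ 0.717.
p = a·p₁ + b·p₂ ≈ (0.418, 0.649, 0.636); φ = arcsin(p_z) ≈ 39.46°, λ = atan2(p_y, p_x) ≈ 57.23°.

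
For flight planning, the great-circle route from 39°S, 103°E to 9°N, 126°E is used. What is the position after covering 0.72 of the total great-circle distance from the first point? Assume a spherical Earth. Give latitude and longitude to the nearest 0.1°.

≈ 4.6°S, 120.4°E

The haversine formula gives a central angle δ ≈ 0.917 rad (52.5°) between the endpoints.
Interpolate at f = 0.72 with slerp weights a = sin((1−f)δ)/sin δ ≈ 0.320, b = sin(fδ)/sin δ ≈ 0.773.
p = a·p₁ + b·p₂ ≈ (-0.504, 0.860, -0.080); φ = arcsin(p_z) ≈ -4.62°, λ = atan2(p_y, p_x) ≈ 120.41°.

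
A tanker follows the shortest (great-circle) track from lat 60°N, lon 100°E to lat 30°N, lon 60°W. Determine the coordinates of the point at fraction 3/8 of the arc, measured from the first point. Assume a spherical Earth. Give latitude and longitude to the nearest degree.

Convert each endpoint to a unit vector on the sphere (x = cos φ cos λ, y = cos φ sin λ, z = sin φ).
The central angle between the endpoints is δ = arccos(p₁·p₂) ≈ 1.545 rad (88.5°).
Interpolate at f = 3/8 with slerp weights a = sin((1−f)δ)/sin δ ≈ 0.823, b = sin(fδ)/sin δ ≈ 0.548.
p = a·p₁ + b·p₂ ≈ (0.166, -0.006, 0.986); φ = arcsin(p_z) ≈ 80.46°, λ = atan2(p_y, p_x) ≈ -1.95°.

≈ lat 80°N, lon 2°W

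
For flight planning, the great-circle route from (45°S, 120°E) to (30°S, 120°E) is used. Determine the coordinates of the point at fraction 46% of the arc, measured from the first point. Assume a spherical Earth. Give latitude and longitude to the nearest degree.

From cos δ = sin φ₁ sin φ₂ + cos φ₁ cos φ₂ cos Δλ, the central angle is δ ≈ 0.262 rad (15.0°).
Interpolate at f = 0.46 with slerp weights a = sin((1−f)δ)/sin δ ≈ 0.544, b = sin(fδ)/sin δ ≈ 0.464.
p = a·p₁ + b·p₂ ≈ (-0.393, 0.682, -0.617); φ = arcsin(p_z) ≈ -38.10°, λ = atan2(p_y, p_x) ≈ 120.00°.

≈ (38°S, 120°E)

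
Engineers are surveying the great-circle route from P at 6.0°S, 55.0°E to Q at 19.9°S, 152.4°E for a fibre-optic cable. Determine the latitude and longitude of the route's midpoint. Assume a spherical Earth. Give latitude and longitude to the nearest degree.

≈ 19°S, 102°E

Write both endpoints as unit vectors p₁, p₂ with components (cos φ cos λ, cos φ sin λ, sin φ).
The central angle between the endpoints is δ = arccos(p₁·p₂) ≈ 1.656 rad (94.9°).
Interpolate at f = 1/2 with slerp weights a = sin((1−f)δ)/sin δ ≈ 0.739, b = sin(fδ)/sin δ ≈ 0.739.
p = a·p₁ + b·p₂ ≈ (-0.194, 0.924, -0.329); φ = arcsin(p_z) ≈ -19.20°, λ = atan2(p_y, p_x) ≈ 101.87°.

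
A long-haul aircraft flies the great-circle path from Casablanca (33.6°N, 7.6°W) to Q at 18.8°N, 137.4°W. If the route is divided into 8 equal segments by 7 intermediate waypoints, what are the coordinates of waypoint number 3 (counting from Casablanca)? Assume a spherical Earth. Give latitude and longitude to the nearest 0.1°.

Write both endpoints as unit vectors p₁, p₂ with components (cos φ cos λ, cos φ sin λ, sin φ).
The central angle between the endpoints is δ = arccos(p₁·p₂) ≈ 1.903 rad (109.0°).
Interpolate at f = 3/8 with slerp weights a = sin((1−f)δ)/sin δ ≈ 0.982, b = sin(fδ)/sin δ ≈ 0.693.
p = a·p₁ + b·p₂ ≈ (0.328, -0.552, 0.767); φ = arcsin(p_z) ≈ 50.05°, λ = atan2(p_y, p_x) ≈ -59.27°.

≈ 50.1°N, 59.3°W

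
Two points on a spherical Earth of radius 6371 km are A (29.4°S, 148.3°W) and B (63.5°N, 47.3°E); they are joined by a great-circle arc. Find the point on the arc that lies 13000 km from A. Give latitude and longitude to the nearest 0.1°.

Convert each endpoint to a unit vector on the sphere (x = cos φ cos λ, y = cos φ sin λ, z = sin φ).
The central angle between the endpoints is δ = arccos(p₁·p₂) ≈ 2.521 rad (144.5°). The total great-circle distance is δ·R ≈ 2.521 × 6371 ≈ 16064 km, so the target fraction is f = 13000/16064 ≈ 0.809.
Interpolate at f ≈ 0.809 with slerp weights a = sin((1−f)δ)/sin δ ≈ 0.796, b = sin(fδ)/sin δ ≈ 1.534.
p = a·p₁ + b·p₂ ≈ (-0.126, 0.139, 0.982); φ = arcsin(p_z) ≈ 79.21°, λ = atan2(p_y, p_x) ≈ 132.16°.

≈ (79.2°N, 132.2°E)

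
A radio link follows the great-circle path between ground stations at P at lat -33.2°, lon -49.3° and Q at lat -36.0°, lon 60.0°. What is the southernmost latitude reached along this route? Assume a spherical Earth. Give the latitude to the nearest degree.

The great circle lies in the plane with unit normal n̂ = (p₁ × p₂)/|p₁ × p₂|.
Here n̂_z ≈ +0.642; the vertex latitude is φ_max = arccos|n̂_z| ≈ 50.1°.
Check via Clairaut: cos φ_max = |cos φ₁| · sin C = cos(33.2°)·sin(129.9°) ≈ 0.642, again giving ≈ 50.1°.

≈ -50°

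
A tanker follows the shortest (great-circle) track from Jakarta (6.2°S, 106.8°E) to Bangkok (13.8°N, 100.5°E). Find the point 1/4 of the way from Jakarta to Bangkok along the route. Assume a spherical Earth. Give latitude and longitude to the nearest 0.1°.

≈ 1.2°S, 105.2°E

Convert each endpoint to a unit vector on the sphere (x = cos φ cos λ, y = cos φ sin λ, z = sin φ).
The central angle between the endpoints is δ = arccos(p₁·p₂) ≈ 0.366 rad (21.0°).
Interpolate at f = 1/4 with slerp weights a = sin((1−f)δ)/sin δ ≈ 0.757, b = sin(fδ)/sin δ ≈ 0.255.
p = a·p₁ + b·p₂ ≈ (-0.263, 0.965, -0.021); φ = arcsin(p_z) ≈ -1.20°, λ = atan2(p_y, p_x) ≈ 105.24°.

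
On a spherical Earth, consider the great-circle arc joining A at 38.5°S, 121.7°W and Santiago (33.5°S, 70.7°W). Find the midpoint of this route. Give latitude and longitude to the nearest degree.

≈ 39°S, 95°W

Convert each endpoint to a unit vector on the sphere (x = cos φ cos λ, y = cos φ sin λ, z = sin φ).
The central angle between the endpoints is δ = arccos(p₁·p₂) ≈ 0.716 rad (41.0°).
Interpolate at f = 1/2 with slerp weights a = sin((1−f)δ)/sin δ ≈ 0.534, b = sin(fδ)/sin δ ≈ 0.534.
p = a·p₁ + b·p₂ ≈ (-0.072, -0.776, -0.627); φ = arcsin(p_z) ≈ -38.83°, λ = atan2(p_y, p_x) ≈ -95.33°.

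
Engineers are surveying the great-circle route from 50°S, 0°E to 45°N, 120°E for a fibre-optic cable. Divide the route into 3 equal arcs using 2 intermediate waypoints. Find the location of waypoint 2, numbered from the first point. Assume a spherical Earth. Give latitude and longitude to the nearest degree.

Write both endpoints as unit vectors p₁, p₂ with components (cos φ cos λ, cos φ sin λ, sin φ).
The central angle between the endpoints is δ = arccos(p₁·p₂) ≈ 2.448 rad (140.3°).
Interpolate at f = 2/3 with slerp weights a = sin((1−f)δ)/sin δ ≈ 1.139, b = sin(fδ)/sin δ ≈ 1.561.
p = a·p₁ + b·p₂ ≈ (0.180, 0.956, 0.231); φ = arcsin(p_z) ≈ 13.37°, λ = atan2(p_y, p_x) ≈ 79.32°.

≈ 13°N, 79°E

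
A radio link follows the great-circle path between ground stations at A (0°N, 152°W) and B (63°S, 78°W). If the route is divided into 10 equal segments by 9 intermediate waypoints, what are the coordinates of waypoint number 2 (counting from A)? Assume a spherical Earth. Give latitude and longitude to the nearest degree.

≈ (15°S, 145°W)

Write both endpoints as unit vectors p₁, p₂ with components (cos φ cos λ, cos φ sin λ, sin φ).
The central angle between the endpoints is δ = arccos(p₁·p₂) ≈ 1.445 rad (82.8°).
Interpolate at f = 2/10 with slerp weights a = sin((1−f)δ)/sin δ ≈ 0.923, b = sin(fδ)/sin δ ≈ 0.287.
p = a·p₁ + b·p₂ ≈ (-0.787, -0.561, -0.256); φ = arcsin(p_z) ≈ -14.83°, λ = atan2(p_y, p_x) ≈ -144.55°.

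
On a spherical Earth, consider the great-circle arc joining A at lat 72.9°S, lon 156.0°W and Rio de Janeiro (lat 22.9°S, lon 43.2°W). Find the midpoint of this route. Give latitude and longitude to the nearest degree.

≈ lat 58°S, lon 62°W

Convert each endpoint to a unit vector on the sphere (x = cos φ cos λ, y = cos φ sin λ, z = sin φ).
The central angle between the endpoints is δ = arccos(p₁·p₂) ≈ 1.301 rad (74.5°).
Interpolate at f = 1/2 with slerp weights a = sin((1−f)δ)/sin δ ≈ 0.628, b = sin(fδ)/sin δ ≈ 0.628.
p = a·p₁ + b·p₂ ≈ (0.253, -0.471, -0.845); φ = arcsin(p_z) ≈ -57.66°, λ = atan2(p_y, p_x) ≈ -61.76°.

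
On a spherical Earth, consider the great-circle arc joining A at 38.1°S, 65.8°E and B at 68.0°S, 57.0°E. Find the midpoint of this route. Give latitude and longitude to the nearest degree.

≈ 53°S, 63°E

Write both endpoints as unit vectors p₁, p₂ with components (cos φ cos λ, cos φ sin λ, sin φ).
The central angle between the endpoints is δ = arccos(p₁·p₂) ≈ 0.529 rad (30.3°).
Interpolate at f = 1/2 with slerp weights a = sin((1−f)δ)/sin δ ≈ 0.518, b = sin(fδ)/sin δ ≈ 0.518.
p = a·p₁ + b·p₂ ≈ (0.273, 0.535, -0.800); φ = arcsin(p_z) ≈ -53.12°, λ = atan2(p_y, p_x) ≈ 62.96°.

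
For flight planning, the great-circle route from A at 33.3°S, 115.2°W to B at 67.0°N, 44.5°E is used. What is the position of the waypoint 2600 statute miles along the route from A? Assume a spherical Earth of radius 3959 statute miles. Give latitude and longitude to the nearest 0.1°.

From cos δ = sin φ₁ sin φ₂ + cos φ₁ cos φ₂ cos Δλ, the central angle is δ ≈ 2.518 rad (144.3°). The total great-circle distance is δ·R ≈ 2.518 × 3959 ≈ 9968 mi, so the target fraction is f = 2600/9968 ≈ 0.261.
Interpolate at f ≈ 0.261 with slerp weights a = sin((1−f)δ)/sin δ ≈ 1.640, b = sin(fδ)/sin δ ≈ 1.045.
p = a·p₁ + b·p₂ ≈ (-0.292, -0.954, 0.062); φ = arcsin(p_z) ≈ 3.53°, λ = atan2(p_y, p_x) ≈ -107.04°.

≈ 3.5°N, 107.0°W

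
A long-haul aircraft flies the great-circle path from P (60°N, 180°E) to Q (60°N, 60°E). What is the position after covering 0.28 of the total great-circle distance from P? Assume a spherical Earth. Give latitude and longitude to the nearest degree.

Convert each endpoint to a unit vector on the sphere (x = cos φ cos λ, y = cos φ sin λ, z = sin φ).
The central angle between the endpoints is δ = arccos(p₁·p₂) ≈ 0.896 rad (51.3°).
Interpolate at f = 0.28 with slerp weights a = sin((1−f)δ)/sin δ ≈ 0.770, b = sin(fδ)/sin δ ≈ 0.318.
p = a·p₁ + b·p₂ ≈ (-0.306, 0.138, 0.942); φ = arcsin(p_z) ≈ 70.42°, λ = atan2(p_y, p_x) ≈ 155.75°.

≈ (70°N, 156°E)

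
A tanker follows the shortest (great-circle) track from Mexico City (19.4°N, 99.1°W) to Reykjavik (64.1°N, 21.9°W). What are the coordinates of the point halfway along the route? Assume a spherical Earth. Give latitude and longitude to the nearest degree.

From cos δ = sin φ₁ sin φ₂ + cos φ₁ cos φ₂ cos Δλ, the central angle is δ ≈ 1.170 rad (67.0°).
Interpolate at f = 1/2 with slerp weights a = sin((1−f)δ)/sin δ ≈ 0.600, b = sin(fδ)/sin δ ≈ 0.600.
p = a·p₁ + b·p₂ ≈ (0.154, -0.656, 0.739); φ = arcsin(p_z) ≈ 47.62°, λ = atan2(p_y, p_x) ≈ -76.83°.

≈ (48°N, 77°W)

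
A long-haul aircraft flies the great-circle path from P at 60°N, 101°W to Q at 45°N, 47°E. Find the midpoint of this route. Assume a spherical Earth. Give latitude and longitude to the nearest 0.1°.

Write both endpoints as unit vectors p₁, p₂ with components (cos φ cos λ, cos φ sin λ, sin φ).
The central angle between the endpoints is δ = arccos(p₁·p₂) ≈ 1.253 rad (71.8°).
Interpolate at f = 1/2 with slerp weights a = sin((1−f)δ)/sin δ ≈ 0.617, b = sin(fδ)/sin δ ≈ 0.617.
p = a·p₁ + b·p₂ ≈ (0.239, 0.016, 0.971); φ = arcsin(p_z) ≈ 76.15°, λ = atan2(p_y, p_x) ≈ 3.89°.

≈ 76.2°N, 3.9°E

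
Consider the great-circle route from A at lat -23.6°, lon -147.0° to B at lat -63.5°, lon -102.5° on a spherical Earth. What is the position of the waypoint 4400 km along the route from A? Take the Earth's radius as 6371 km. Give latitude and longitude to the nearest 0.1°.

Write both endpoints as unit vectors p₁, p₂ with components (cos φ cos λ, cos φ sin λ, sin φ).
The central angle between the endpoints is δ = arccos(p₁·p₂) ≈ 0.863 rad (49.5°). The total great-circle distance is δ·R ≈ 0.863 × 6371 ≈ 5500 km, so the target fraction is f = 4400/5500 ≈ 0.800.
Interpolate at f ≈ 0.800 with slerp weights a = sin((1−f)δ)/sin δ ≈ 0.226, b = sin(fδ)/sin δ ≈ 0.838.
p = a·p₁ + b·p₂ ≈ (-0.255, -0.478, -0.841); φ = arcsin(p_z) ≈ -57.21°, λ = atan2(p_y, p_x) ≈ -118.05°.

≈ lat -57.2°, lon -118.1°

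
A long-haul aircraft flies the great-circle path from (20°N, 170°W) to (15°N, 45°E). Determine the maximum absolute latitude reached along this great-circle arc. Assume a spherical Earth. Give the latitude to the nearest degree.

≈ 46°N

The great circle lies in the plane with unit normal n̂ = (p₁ × p₂)/|p₁ × p₂|.
Here n̂_z ≈ -0.689; the vertex latitude is φ_max = arccos|n̂_z| ≈ 46.4°.
Check via Clairaut: cos φ_max = |cos φ₁| · sin C = cos(20.0°)·sin(47.2°) ≈ 0.689, again giving ≈ 46.4°.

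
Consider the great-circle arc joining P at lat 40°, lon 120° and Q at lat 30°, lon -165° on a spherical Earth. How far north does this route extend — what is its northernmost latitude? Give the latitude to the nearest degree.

The great circle lies in the plane with unit normal n̂ = (p₁ × p₂)/|p₁ × p₂|.
Here n̂_z ≈ +0.737; the vertex latitude is φ_max = arccos|n̂_z| ≈ 42.6°.
Check via Clairaut: cos φ_max = |cos φ₁| · sin C = cos(40.0°)·sin(74.1°) ≈ 0.737, again giving ≈ 42.6°.

≈ 43°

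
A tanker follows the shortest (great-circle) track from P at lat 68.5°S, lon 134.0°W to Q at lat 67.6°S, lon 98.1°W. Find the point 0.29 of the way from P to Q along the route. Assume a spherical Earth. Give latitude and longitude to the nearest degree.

≈ lat 69°S, lon 123°W

Convert each endpoint to a unit vector on the sphere (x = cos φ cos λ, y = cos φ sin λ, z = sin φ).
The central angle between the endpoints is δ = arccos(p₁·p₂) ≈ 0.231 rad (13.3°).
Interpolate at f = 0.29 with slerp weights a = sin((1−f)δ)/sin δ ≈ 0.713, b = sin(fδ)/sin δ ≈ 0.292.
p = a·p₁ + b·p₂ ≈ (-0.197, -0.298, -0.934); φ = arcsin(p_z) ≈ -69.04°, λ = atan2(p_y, p_x) ≈ -123.47°.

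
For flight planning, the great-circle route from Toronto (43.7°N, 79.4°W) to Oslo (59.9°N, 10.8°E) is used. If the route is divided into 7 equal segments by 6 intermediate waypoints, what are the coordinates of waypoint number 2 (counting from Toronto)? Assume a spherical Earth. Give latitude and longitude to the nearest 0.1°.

Convert each endpoint to a unit vector on the sphere (x = cos φ cos λ, y = cos φ sin λ, z = sin φ).
The central angle between the endpoints is δ = arccos(p₁·p₂) ≈ 0.932 rad (53.4°).
Interpolate at f = 2/7 with slerp weights a = sin((1−f)δ)/sin δ ≈ 0.769, b = sin(fδ)/sin δ ≈ 0.328.
p = a·p₁ + b·p₂ ≈ (0.264, -0.516, 0.815); φ = arcsin(p_z) ≈ 54.59°, λ = atan2(p_y, p_x) ≈ -62.92°.

≈ (54.6°N, 62.9°W)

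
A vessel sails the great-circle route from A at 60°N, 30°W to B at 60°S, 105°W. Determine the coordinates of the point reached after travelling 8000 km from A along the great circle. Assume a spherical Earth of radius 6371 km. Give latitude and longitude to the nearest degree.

From cos δ = sin φ₁ sin φ₂ + cos φ₁ cos φ₂ cos Δλ, the central angle is δ ≈ 2.326 rad (133.3°). The total great-circle distance is δ·R ≈ 2.326 × 6371 ≈ 14818 km, so the target fraction is f = 8000/14818 ≈ 0.540.
Interpolate at f ≈ 0.540 with slerp weights a = sin((1−f)δ)/sin δ ≈ 1.205, b = sin(fδ)/sin δ ≈ 1.306.
p = a·p₁ + b·p₂ ≈ (0.353, -0.932, -0.087); φ = arcsin(p_z) ≈ -5.01°, λ = atan2(p_y, p_x) ≈ -69.27°.

≈ 5°S, 69°W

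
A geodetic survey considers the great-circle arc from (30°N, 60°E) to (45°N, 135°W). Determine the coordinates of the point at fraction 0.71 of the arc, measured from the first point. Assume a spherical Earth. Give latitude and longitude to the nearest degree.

≈ (73°N, 158°W)

Convert each endpoint to a unit vector on the sphere (x = cos φ cos λ, y = cos φ sin λ, z = sin φ).
The central angle between the endpoints is δ = arccos(p₁·p₂) ≈ 1.811 rad (103.8°).
Interpolate at f = 0.71 with slerp weights a = sin((1−f)δ)/sin δ ≈ 0.516, b = sin(fδ)/sin δ ≈ 0.988.
p = a·p₁ + b·p₂ ≈ (-0.270, -0.107, 0.957); φ = arcsin(p_z) ≈ 73.09°, λ = atan2(p_y, p_x) ≈ -158.44°.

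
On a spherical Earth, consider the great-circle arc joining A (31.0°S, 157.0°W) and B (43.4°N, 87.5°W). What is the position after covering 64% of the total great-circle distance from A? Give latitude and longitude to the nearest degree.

≈ (18°N, 117°W)

Convert each endpoint to a unit vector on the sphere (x = cos φ cos λ, y = cos φ sin λ, z = sin φ).
The central angle between the endpoints is δ = arccos(p₁·p₂) ≈ 1.707 rad (97.8°).
Interpolate at f = 0.64 with slerp weights a = sin((1−f)δ)/sin δ ≈ 0.582, b = sin(fδ)/sin δ ≈ 0.896.
p = a·p₁ + b·p₂ ≈ (-0.431, -0.845, 0.316); φ = arcsin(p_z) ≈ 18.42°, λ = atan2(p_y, p_x) ≈ -117.00°.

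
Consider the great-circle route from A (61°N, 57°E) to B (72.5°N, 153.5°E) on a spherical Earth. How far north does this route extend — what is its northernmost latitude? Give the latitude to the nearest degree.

The great circle lies in the plane with unit normal n̂ = (p₁ × p₂)/|p₁ × p₂|.
Here n̂_z ≈ +0.252; the vertex latitude is φ_max = arccos|n̂_z| ≈ 75.4°.
Check via Clairaut: cos φ_max = |cos φ₁| · sin C = cos(61.0°)·sin(31.3°) ≈ 0.252, again giving ≈ 75.4°.

≈ 75°N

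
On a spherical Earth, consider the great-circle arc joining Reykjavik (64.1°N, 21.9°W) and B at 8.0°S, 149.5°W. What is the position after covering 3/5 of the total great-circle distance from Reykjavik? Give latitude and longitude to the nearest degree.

Convert each endpoint to a unit vector on the sphere (x = cos φ cos λ, y = cos φ sin λ, z = sin φ).
The central angle between the endpoints is δ = arccos(p₁·p₂) ≈ 1.970 rad (112.9°).
Interpolate at f = 3/5 with slerp weights a = sin((1−f)δ)/sin δ ≈ 0.770, b = sin(fδ)/sin δ ≈ 1.005.
p = a·p₁ + b·p₂ ≈ (-0.545, -0.630, 0.553); φ = arcsin(p_z) ≈ 33.55°, λ = atan2(p_y, p_x) ≈ -130.86°.

≈ 34°N, 131°W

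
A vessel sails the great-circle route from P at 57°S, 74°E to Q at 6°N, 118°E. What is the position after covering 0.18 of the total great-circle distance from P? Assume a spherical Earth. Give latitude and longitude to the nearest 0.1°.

≈ 47.1°S, 87.9°E

Convert each endpoint to a unit vector on the sphere (x = cos φ cos λ, y = cos φ sin λ, z = sin φ).
The central angle between the endpoints is δ = arccos(p₁·p₂) ≈ 1.264 rad (72.4°).
Interpolate at f = 0.18 with slerp weights a = sin((1−f)δ)/sin δ ≈ 0.903, b = sin(fδ)/sin δ ≈ 0.237.
p = a·p₁ + b·p₂ ≈ (0.025, 0.680, -0.732); φ = arcsin(p_z) ≈ -47.09°, λ = atan2(p_y, p_x) ≈ 87.89°.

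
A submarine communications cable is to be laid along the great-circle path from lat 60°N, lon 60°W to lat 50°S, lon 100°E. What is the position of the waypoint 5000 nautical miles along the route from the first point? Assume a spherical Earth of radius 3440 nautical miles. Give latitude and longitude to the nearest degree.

Convert each endpoint to a unit vector on the sphere (x = cos φ cos λ, y = cos φ sin λ, z = sin φ).
The central angle between the endpoints is δ = arccos(p₁·p₂) ≈ 2.878 rad (164.9°). The total great-circle distance is δ·R ≈ 2.878 × 3440 ≈ 9900 nmi, so the target fraction is f = 5000/9900 ≈ 0.505.
Interpolate at f ≈ 0.505 with slerp weights a = sin((1−f)δ)/sin δ ≈ 3.795, b = sin(fδ)/sin δ ≈ 3.810.
p = a·p₁ + b·p₂ ≈ (0.524, 0.768, 0.368); φ = arcsin(p_z) ≈ 21.60°, λ = atan2(p_y, p_x) ≈ 55.73°.

≈ lat 22°N, lon 56°E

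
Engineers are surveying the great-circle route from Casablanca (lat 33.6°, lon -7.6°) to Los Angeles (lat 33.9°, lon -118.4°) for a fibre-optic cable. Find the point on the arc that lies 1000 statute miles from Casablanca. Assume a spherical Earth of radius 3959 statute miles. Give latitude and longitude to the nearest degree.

Write both endpoints as unit vectors p₁, p₂ with components (cos φ cos λ, cos φ sin λ, sin φ).
The central angle between the endpoints is δ = arccos(p₁·p₂) ≈ 1.508 rad (86.4°). The total great-circle distance is δ·R ≈ 1.508 × 3959 ≈ 5969 mi, so the target fraction is f = 1000/5969 ≈ 0.168.
Interpolate at f ≈ 0.168 with slerp weights a = sin((1−f)δ)/sin δ ≈ 0.952, b = sin(fδ)/sin δ ≈ 0.250.
p = a·p₁ + b·p₂ ≈ (0.687, -0.288, 0.667); φ = arcsin(p_z) ≈ 41.82°, λ = atan2(p_y, p_x) ≈ -22.71°.

≈ lat 42°, lon -23°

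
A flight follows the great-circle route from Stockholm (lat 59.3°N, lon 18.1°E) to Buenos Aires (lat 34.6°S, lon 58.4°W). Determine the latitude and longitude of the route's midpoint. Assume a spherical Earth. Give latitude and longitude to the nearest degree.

≈ lat 15°N, lon 31°W

The haversine formula gives a central angle δ ≈ 1.972 rad (113.0°) between the endpoints.
Interpolate at f = 1/2 with slerp weights a = sin((1−f)δ)/sin δ ≈ 0.905, b = sin(fδ)/sin δ ≈ 0.905.
p = a·p₁ + b·p₂ ≈ (0.830, -0.491, 0.264); φ = arcsin(p_z) ≈ 15.33°, λ = atan2(p_y, p_x) ≈ -30.62°.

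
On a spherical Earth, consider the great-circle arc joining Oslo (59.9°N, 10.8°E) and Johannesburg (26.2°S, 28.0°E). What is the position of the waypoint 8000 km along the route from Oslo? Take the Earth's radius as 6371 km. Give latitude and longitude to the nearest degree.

≈ (11°S, 26°E)

Convert each endpoint to a unit vector on the sphere (x = cos φ cos λ, y = cos φ sin λ, z = sin φ).
The central angle between the endpoints is δ = arccos(p₁·p₂) ≈ 1.523 rad (87.3°). The total great-circle distance is δ·R ≈ 1.523 × 6371 ≈ 9702 km, so the target fraction is f = 8000/9702 ≈ 0.825.
Interpolate at f ≈ 0.825 with slerp weights a = sin((1−f)δ)/sin δ ≈ 0.264, b = sin(fδ)/sin δ ≈ 0.952.
p = a·p₁ + b·p₂ ≈ (0.884, 0.426, -0.192); φ = arcsin(p_z) ≈ -11.04°, λ = atan2(p_y, p_x) ≈ 25.71°.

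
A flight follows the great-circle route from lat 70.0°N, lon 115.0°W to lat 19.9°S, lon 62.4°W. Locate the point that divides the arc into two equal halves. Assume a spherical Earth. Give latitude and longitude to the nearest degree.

≈ lat 27°N, lon 76°W

Convert each endpoint to a unit vector on the sphere (x = cos φ cos λ, y = cos φ sin λ, z = sin φ).
The central angle between the endpoints is δ = arccos(p₁·p₂) ≈ 1.696 rad (97.2°).
Interpolate at f = 1/2 with slerp weights a = sin((1−f)δ)/sin δ ≈ 0.756, b = sin(fδ)/sin δ ≈ 0.756.
p = a·p₁ + b·p₂ ≈ (0.220, -0.864, 0.453); φ = arcsin(p_z) ≈ 26.93°, λ = atan2(p_y, p_x) ≈ -75.72°.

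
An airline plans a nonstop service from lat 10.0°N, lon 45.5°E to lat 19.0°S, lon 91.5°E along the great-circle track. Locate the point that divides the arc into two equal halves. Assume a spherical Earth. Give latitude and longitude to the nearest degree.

Write both endpoints as unit vectors p₁, p₂ with components (cos φ cos λ, cos φ sin λ, sin φ).
The central angle between the endpoints is δ = arccos(p₁·p₂) ≈ 0.939 rad (53.8°).
Interpolate at f = 1/2 with slerp weights a = sin((1−f)δ)/sin δ ≈ 0.561, b = sin(fδ)/sin δ ≈ 0.561.
p = a·p₁ + b·p₂ ≈ (0.373, 0.924, -0.085); φ = arcsin(p_z) ≈ -4.89°, λ = atan2(p_y, p_x) ≈ 68.00°.

≈ lat 5°S, lon 68°E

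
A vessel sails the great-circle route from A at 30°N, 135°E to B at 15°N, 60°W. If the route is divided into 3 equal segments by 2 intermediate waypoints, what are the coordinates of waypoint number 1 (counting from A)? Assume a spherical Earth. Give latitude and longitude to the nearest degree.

Write both endpoints as unit vectors p₁, p₂ with components (cos φ cos λ, cos φ sin λ, sin φ).
The central angle between the endpoints is δ = arccos(p₁·p₂) ≈ 2.317 rad (132.7°).
Interpolate at f = 1/3 with slerp weights a = sin((1−f)δ)/sin δ ≈ 1.361, b = sin(fδ)/sin δ ≈ 0.950.
p = a·p₁ + b·p₂ ≈ (-0.375, 0.039, 0.926); φ = arcsin(p_z) ≈ 67.87°, λ = atan2(p_y, p_x) ≈ 174.09°.

≈ 68°N, 174°E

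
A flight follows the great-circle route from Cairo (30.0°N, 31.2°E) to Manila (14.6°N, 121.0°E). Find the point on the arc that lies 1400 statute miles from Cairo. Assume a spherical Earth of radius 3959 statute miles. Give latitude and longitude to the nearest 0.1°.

≈ (32.3°N, 54.8°E)

From cos δ = sin φ₁ sin φ₂ + cos φ₁ cos φ₂ cos Δλ, the central angle is δ ≈ 1.441 rad (82.6°). The total great-circle distance is δ·R ≈ 1.441 × 3959 ≈ 5707 mi, so the target fraction is f = 1400/5707 ≈ 0.245.
Interpolate at f ≈ 0.245 with slerp weights a = sin((1−f)δ)/sin δ ≈ 0.893, b = sin(fδ)/sin δ ≈ 0.349.
p = a·p₁ + b·p₂ ≈ (0.488, 0.690, 0.535); φ = arcsin(p_z) ≈ 32.31°, λ = atan2(p_y, p_x) ≈ 54.77°.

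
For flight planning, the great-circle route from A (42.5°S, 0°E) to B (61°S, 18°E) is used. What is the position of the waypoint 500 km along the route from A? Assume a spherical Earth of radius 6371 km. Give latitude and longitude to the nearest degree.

Write both endpoints as unit vectors p₁, p₂ with components (cos φ cos λ, cos φ sin λ, sin φ).
The central angle between the endpoints is δ = arccos(p₁·p₂) ≈ 0.374 rad (21.4°). The total great-circle distance is δ·R ≈ 0.374 × 6371 ≈ 2384 km, so the target fraction is f = 500/2384 ≈ 0.210.
Interpolate at f ≈ 0.210 with slerp weights a = sin((1−f)δ)/sin δ ≈ 0.797, b = sin(fδ)/sin δ ≈ 0.215.
p = a·p₁ + b·p₂ ≈ (0.687, 0.032, -0.726); φ = arcsin(p_z) ≈ -46.57°, λ = atan2(p_y, p_x) ≈ 2.68°.

≈ (47°S, 3°E)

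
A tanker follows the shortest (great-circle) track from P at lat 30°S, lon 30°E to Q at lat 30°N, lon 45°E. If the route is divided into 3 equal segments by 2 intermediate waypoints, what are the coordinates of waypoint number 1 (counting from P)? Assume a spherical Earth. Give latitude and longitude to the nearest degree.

≈ lat 10°S, lon 35°E

Convert each endpoint to a unit vector on the sphere (x = cos φ cos λ, y = cos φ sin λ, z = sin φ).
The central angle between the endpoints is δ = arccos(p₁·p₂) ≈ 1.076 rad (61.7°).
Interpolate at f = 1/3 with slerp weights a = sin((1−f)δ)/sin δ ≈ 0.747, b = sin(fδ)/sin δ ≈ 0.399.
p = a·p₁ + b·p₂ ≈ (0.805, 0.568, -0.174); φ = arcsin(p_z) ≈ -10.02°, λ = atan2(p_y, p_x) ≈ 35.21°.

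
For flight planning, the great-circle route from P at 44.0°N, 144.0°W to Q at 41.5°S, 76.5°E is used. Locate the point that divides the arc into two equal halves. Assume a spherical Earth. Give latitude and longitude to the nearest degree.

Write both endpoints as unit vectors p₁, p₂ with components (cos φ cos λ, cos φ sin λ, sin φ).
The central angle between the endpoints is δ = arccos(p₁·p₂) ≈ 2.626 rad (150.5°).
Interpolate at f = 1/2 with slerp weights a = sin((1−f)δ)/sin δ ≈ 1.961, b = sin(fδ)/sin δ ≈ 1.961.
p = a·p₁ + b·p₂ ≈ (-0.798, 0.599, 0.063); φ = arcsin(p_z) ≈ 3.60°, λ = atan2(p_y, p_x) ≈ 143.12°.

≈ 4°N, 143°E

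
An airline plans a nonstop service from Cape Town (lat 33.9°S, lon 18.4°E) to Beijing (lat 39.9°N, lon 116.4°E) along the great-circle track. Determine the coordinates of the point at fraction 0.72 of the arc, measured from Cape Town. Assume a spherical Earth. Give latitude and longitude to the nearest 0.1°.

≈ lat 22.1°N, lon 84.1°E

The haversine formula gives a central angle δ ≈ 2.034 rad (116.5°) between the endpoints.
Interpolate at f = 0.72 with slerp weights a = sin((1−f)δ)/sin δ ≈ 0.602, b = sin(fδ)/sin δ ≈ 1.111.
p = a·p₁ + b·p₂ ≈ (0.095, 0.921, 0.377); φ = arcsin(p_z) ≈ 22.13°, λ = atan2(p_y, p_x) ≈ 84.08°.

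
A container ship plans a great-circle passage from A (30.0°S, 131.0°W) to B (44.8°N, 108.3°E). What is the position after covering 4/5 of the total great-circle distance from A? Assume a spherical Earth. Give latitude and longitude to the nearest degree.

Write both endpoints as unit vectors p₁, p₂ with components (cos φ cos λ, cos φ sin λ, sin φ).
The central angle between the endpoints is δ = arccos(p₁·p₂) ≈ 2.300 rad (131.8°).
Interpolate at f = 4/5 with slerp weights a = sin((1−f)δ)/sin δ ≈ 0.595, b = sin(fδ)/sin δ ≈ 1.292.
p = a·p₁ + b·p₂ ≈ (-0.626, 0.482, 0.613); φ = arcsin(p_z) ≈ 37.82°, λ = atan2(p_y, p_x) ≈ 142.42°.

≈ (38°N, 142°E)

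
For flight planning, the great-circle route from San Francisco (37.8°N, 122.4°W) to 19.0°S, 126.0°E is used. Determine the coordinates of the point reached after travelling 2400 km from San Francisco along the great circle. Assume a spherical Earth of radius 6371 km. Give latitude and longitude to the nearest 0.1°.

Write both endpoints as unit vectors p₁, p₂ with components (cos φ cos λ, cos φ sin λ, sin φ).
The central angle between the endpoints is δ = arccos(p₁·p₂) ≈ 2.065 rad (118.3°). The total great-circle distance is δ·R ≈ 2.065 × 6371 ≈ 13158 km, so the target fraction is f = 2400/13158 ≈ 0.182.
Interpolate at f ≈ 0.182 with slerp weights a = sin((1−f)δ)/sin δ ≈ 1.128, b = sin(fδ)/sin δ ≈ 0.418.
p = a·p₁ + b·p₂ ≈ (-0.710, -0.433, 0.555); φ = arcsin(p_z) ≈ 33.74°, λ = atan2(p_y, p_x) ≈ -148.62°.

≈ 33.7°N, 148.6°W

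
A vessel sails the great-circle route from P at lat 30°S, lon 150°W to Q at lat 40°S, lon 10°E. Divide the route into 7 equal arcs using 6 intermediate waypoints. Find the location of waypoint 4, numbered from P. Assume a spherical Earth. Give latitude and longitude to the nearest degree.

≈ lat 76°S, lon 58°W

The haversine formula gives a central angle δ ≈ 1.878 rad (107.6°) between the endpoints.
Interpolate at f = 4/7 with slerp weights a = sin((1−f)δ)/sin δ ≈ 0.756, b = sin(fδ)/sin δ ≈ 0.922.
p = a·p₁ + b·p₂ ≈ (0.128, -0.205, -0.970); φ = arcsin(p_z) ≈ -76.02°, λ = atan2(p_y, p_x) ≈ -57.91°.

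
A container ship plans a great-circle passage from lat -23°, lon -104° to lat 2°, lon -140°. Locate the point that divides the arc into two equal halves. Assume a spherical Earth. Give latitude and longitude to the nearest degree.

Convert each endpoint to a unit vector on the sphere (x = cos φ cos λ, y = cos φ sin λ, z = sin φ).
The central angle between the endpoints is δ = arccos(p₁·p₂) ≈ 0.752 rad (43.1°).
Interpolate at f = 1/2 with slerp weights a = sin((1−f)δ)/sin δ ≈ 0.538, b = sin(fδ)/sin δ ≈ 0.538.
p = a·p₁ + b·p₂ ≈ (-0.531, -0.825, -0.191); φ = arcsin(p_z) ≈ -11.03°, λ = atan2(p_y, p_x) ≈ -122.76°.

≈ lat -11°, lon -123°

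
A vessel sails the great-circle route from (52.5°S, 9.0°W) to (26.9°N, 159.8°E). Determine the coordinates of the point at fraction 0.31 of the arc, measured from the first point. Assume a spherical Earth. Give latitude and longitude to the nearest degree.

≈ (72°S, 106°E)

Convert each endpoint to a unit vector on the sphere (x = cos φ cos λ, y = cos φ sin λ, z = sin φ).
The central angle between the endpoints is δ = arccos(p₁·p₂) ≈ 2.671 rad (153.1°).
Interpolate at f = 0.31 with slerp weights a = sin((1−f)δ)/sin δ ≈ 2.126, b = sin(fδ)/sin δ ≈ 1.626.
p = a·p₁ + b·p₂ ≈ (-0.083, 0.298, -0.951); φ = arcsin(p_z) ≈ -71.97°, λ = atan2(p_y, p_x) ≈ 105.50°.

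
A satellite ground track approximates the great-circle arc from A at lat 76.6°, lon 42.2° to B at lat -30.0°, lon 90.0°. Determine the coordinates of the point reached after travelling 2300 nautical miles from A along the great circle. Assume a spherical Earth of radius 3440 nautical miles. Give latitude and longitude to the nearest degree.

≈ lat 41°, lon 77°

The haversine formula gives a central angle δ ≈ 1.930 rad (110.6°) between the endpoints. The total great-circle distance is δ·R ≈ 1.930 × 3440 ≈ 6639 nmi, so the target fraction is f = 2300/6639 ≈ 0.346.
Interpolate at f ≈ 0.346 with slerp weights a = sin((1−f)δ)/sin δ ≈ 1.017, b = sin(fδ)/sin δ ≈ 0.662.
p = a·p₁ + b·p₂ ≈ (0.175, 0.732, 0.659); φ = arcsin(p_z) ≈ 41.20°, λ = atan2(p_y, p_x) ≈ 76.58°.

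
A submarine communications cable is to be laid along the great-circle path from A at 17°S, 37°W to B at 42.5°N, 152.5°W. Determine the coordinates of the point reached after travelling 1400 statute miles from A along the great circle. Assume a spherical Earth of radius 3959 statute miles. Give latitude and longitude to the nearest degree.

≈ 4°S, 52°W

From cos δ = sin φ₁ sin φ₂ + cos φ₁ cos φ₂ cos Δλ, the central angle is δ ≈ 2.096 rad (120.1°). The total great-circle distance is δ·R ≈ 2.096 × 3959 ≈ 8297 mi, so the target fraction is f = 1400/8297 ≈ 0.169.
Interpolate at f ≈ 0.169 with slerp weights a = sin((1−f)δ)/sin δ ≈ 1.139, b = sin(fδ)/sin δ ≈ 0.400.
p = a·p₁ + b·p₂ ≈ (0.608, -0.792, -0.063); φ = arcsin(p_z) ≈ -3.59°, λ = atan2(p_y, p_x) ≈ -52.47°.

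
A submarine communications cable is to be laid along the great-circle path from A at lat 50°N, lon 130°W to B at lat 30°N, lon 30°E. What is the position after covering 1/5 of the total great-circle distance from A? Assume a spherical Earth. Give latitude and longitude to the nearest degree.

≈ lat 68°N, lon 114°W

Convert each endpoint to a unit vector on the sphere (x = cos φ cos λ, y = cos φ sin λ, z = sin φ).
The central angle between the endpoints is δ = arccos(p₁·p₂) ≈ 1.711 rad (98.1°).
Interpolate at f = 1/5 with slerp weights a = sin((1−f)δ)/sin δ ≈ 0.989, b = sin(fδ)/sin δ ≈ 0.339.
p = a·p₁ + b·p₂ ≈ (-0.155, -0.340, 0.927); φ = arcsin(p_z) ≈ 68.04°, λ = atan2(p_y, p_x) ≈ -114.42°.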